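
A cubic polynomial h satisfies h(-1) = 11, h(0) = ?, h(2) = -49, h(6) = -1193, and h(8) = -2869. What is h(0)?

The 4 known points determine the degree-3 polynomial uniquely.
Write h(x) = ax^3 + bx^2 + cx + d. Substituting each data point gives a linear system:
  -a + b - c + d = 11
  8a + 4b + 2c + d = -49
  216a + 36b + 6c + d = -1193
  512a + 64b + 8c + d = -2869
Solving the system yields a = -6, b = 4, c = -6, d = -5.
So h(x) = -6x^3 + 4x^2 - 6x - 5.
Then h(0) = -5.

-5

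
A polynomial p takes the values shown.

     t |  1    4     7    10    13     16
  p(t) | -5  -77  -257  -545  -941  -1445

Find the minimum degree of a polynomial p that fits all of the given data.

2

Forward differences of the values at t = 1, 4, 7, 10, 13, 16:
  p  : -5  -77  -257  -545  -941  -1445
  Δ  : -72  -180  -288  -396  -504
  Δ^2: -108  -108  -108  -108
  Δ^3: 0  0  0
  Δ^4: 0  0
  Δ^5: 0
The second differences are constant (-108) and nonzero, while all higher differences vanish, so the minimal degree is 2.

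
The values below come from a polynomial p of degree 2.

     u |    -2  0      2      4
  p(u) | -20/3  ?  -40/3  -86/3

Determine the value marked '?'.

-6

The 3 known points determine the degree-2 polynomial uniquely.
Write p(u) = au^2 + bu + c. Substituting each data point gives a linear system:
  4a - 2b + c = -20/3
  4a + 2b + c = -40/3
  16a + 4b + c = -86/3
Solving the system yields a = -1, b = -5/3, c = -6.
So p(u) = -u^2 - (5/3)u - 6.
Then p(0) = -6.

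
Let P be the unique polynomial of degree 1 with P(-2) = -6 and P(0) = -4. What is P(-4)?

-8

Using the Lagrange interpolation formula with nodes -2, 0:
  L_0(n) = n / -2
  L_1(n) = (n + 2) / 2
Then P(n) = -6·L_0(n) - 4·L_1(n).
Expanding and collecting terms gives P(n) = n - 4.
Evaluating at n = -4: P(-4) = -8.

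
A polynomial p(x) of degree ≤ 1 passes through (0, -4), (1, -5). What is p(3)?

-7

Write p(x) = ax + b. Substituting each data point gives a linear system:
  b = -4
  a + b = -5
Solving the system yields a = -1, b = -4.
So p(x) = -x - 4.
Then p(3) = -7.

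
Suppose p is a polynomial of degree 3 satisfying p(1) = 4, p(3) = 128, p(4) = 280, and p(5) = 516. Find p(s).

Write p(s) = as^3 + bs^2 + cs + d. Substituting each data point gives a linear system:
  a + b + c + d = 4
  27a + 9b + 3c + d = 128
  64a + 16b + 4c + d = 280
  125a + 25b + 5c + d = 516
Solving the system yields a = 3, b = 6, c = -1, d = -4.
So p(s) = 3s^3 + 6s^2 - s - 4.
Check: p(3) = 128. ✓

p(s) = 3s^3 + 6s^2 - s - 4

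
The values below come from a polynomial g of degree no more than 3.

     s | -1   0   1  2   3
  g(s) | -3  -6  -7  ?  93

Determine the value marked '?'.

On equispaced nodes a degree-3 polynomial has vanishing fourth forward difference, so
  g(-1) - 4·g(0) + 6·g(1) - 4·g(2) + g(3) = 0.
Substituting the known values and solving for g(2):
  -4·g(2) = -72
  g(2) = 18.

18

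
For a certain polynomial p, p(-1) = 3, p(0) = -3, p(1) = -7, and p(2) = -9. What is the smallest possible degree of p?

Forward differences of the values at t = -1, 0, 1, 2:
  p  : 3  -3  -7  -9
  Δ  : -6  -4  -2
  Δ^2: 2  2
  Δ^3: 0
The second differences are constant (2) and nonzero, while all higher differences vanish, so the minimal degree is 2.

2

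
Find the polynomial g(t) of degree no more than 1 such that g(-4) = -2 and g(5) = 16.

Write g(t) = at + b. Substituting each data point gives a linear system:
  -4a + b = -2
  5a + b = 16
Solving the system yields a = 2, b = 6.
So g(t) = 2t + 6.
Check: g(5) = 16. ✓

g(t) = 2t + 6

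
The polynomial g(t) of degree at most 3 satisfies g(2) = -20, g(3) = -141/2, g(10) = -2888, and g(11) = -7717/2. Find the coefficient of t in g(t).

3/2

Write g(t) = at^3 + bt^2 + ct + d. Substituting each data point gives a linear system:
  8a + 4b + 2c + d = -20
  27a + 9b + 3c + d = -141/2
  1000a + 100b + 10c + d = -2888
  1331a + 121b + 11c + d = -7717/2
Solving the system yields a = -3, b = 1, c = 3/2, d = -3.
So g(t) = -3t^3 + t^2 + (3/2)t - 3.
The coefficient of t is 3/2.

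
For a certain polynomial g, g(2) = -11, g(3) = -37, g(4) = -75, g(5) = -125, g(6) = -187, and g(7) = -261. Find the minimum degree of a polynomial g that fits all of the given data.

2

Forward differences of the values at x = 2, 3, 4, 5, 6, 7:
  g  : -11  -37  -75  -125  -187  -261
  Δ  : -26  -38  -50  -62  -74
  Δ^2: -12  -12  -12  -12
  Δ^3: 0  0  0
  Δ^4: 0  0
  Δ^5: 0
The second differences are constant (-12) and nonzero, while all higher differences vanish, so the minimal degree is 2.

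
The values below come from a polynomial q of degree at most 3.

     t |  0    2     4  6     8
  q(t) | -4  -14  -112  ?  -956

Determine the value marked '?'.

-394

The 4 known points determine the degree-3 polynomial uniquely.
Write q(t) = at^3 + bt^2 + ct + d. Substituting each data point gives a linear system:
  d = -4
  8a + 4b + 2c + d = -14
  64a + 16b + 4c + d = -112
  512a + 64b + 8c + d = -956
Solving the system yields a = -2, b = 1, c = 1, d = -4.
So q(t) = -2t^3 + t^2 + t - 4.
Then q(6) = -394.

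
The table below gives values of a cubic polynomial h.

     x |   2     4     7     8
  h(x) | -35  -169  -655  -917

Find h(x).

h(x) = -x^3 - 6x^2 - 3x + 3

Write h(x) = ax^3 + bx^2 + cx + d. Substituting each data point gives a linear system:
  8a + 4b + 2c + d = -35
  64a + 16b + 4c + d = -169
  343a + 49b + 7c + d = -655
  512a + 64b + 8c + d = -917
Solving the system yields a = -1, b = -6, c = -3, d = 3.
So h(x) = -x^3 - 6x^2 - 3x + 3.
Check: h(7) = -655. ✓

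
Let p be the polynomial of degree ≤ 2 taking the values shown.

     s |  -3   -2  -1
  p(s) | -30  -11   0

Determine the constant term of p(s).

3

Write p(s) = as^2 + bs + c. Substituting each data point gives a linear system:
  9a - 3b + c = -30
  4a - 2b + c = -11
  a - b + c = 0
Solving the system yields a = -4, b = -1, c = 3.
So p(s) = -4s² - s + 3.
The constant term is 3.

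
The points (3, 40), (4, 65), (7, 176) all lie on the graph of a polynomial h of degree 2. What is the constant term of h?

1

Write h(u) = au^2 + bu + c. Substituting each data point gives a linear system:
  9a + 3b + c = 40
  16a + 4b + c = 65
  49a + 7b + c = 176
Solving the system yields a = 3, b = 4, c = 1.
So h(u) = 3u² + 4u + 1.
The constant term is 1.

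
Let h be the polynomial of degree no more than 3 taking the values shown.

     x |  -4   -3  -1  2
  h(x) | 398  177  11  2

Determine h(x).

h(x) = -5x^3 + 6x^2 + 6x + 6

Write h(x) = ax^3 + bx^2 + cx + d. Substituting each data point gives a linear system:
  -64a + 16b - 4c + d = 398
  -27a + 9b - 3c + d = 177
  -a + b - c + d = 11
  8a + 4b + 2c + d = 2
Solving the system yields a = -5, b = 6, c = 6, d = 6.
So h(x) = -5x^3 + 6x^2 + 6x + 6.
Check: h(-4) = 398. ✓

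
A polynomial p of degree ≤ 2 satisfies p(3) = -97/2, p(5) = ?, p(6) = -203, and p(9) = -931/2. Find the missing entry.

The 3 known points determine the degree-2 polynomial uniquely.
Write p(n) = an^2 + bn + c. Substituting each data point gives a linear system:
  9a + 3b + c = -97/2
  36a + 6b + c = -203
  81a + 9b + c = -931/2
Solving the system yields a = -6, b = 5/2, c = -2.
So p(n) = -6n^2 + (5/2)n - 2.
Then p(5) = -279/2.

-279/2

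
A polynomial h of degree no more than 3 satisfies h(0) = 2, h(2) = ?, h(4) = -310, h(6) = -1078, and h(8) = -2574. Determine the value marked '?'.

-30

On equispaced nodes a degree-3 polynomial has vanishing fourth forward difference, so
  h(0) - 4·h(2) + 6·h(4) - 4·h(6) + h(8) = 0.
Substituting the known values and solving for h(2):
  -4·h(2) = 120
  h(2) = -30.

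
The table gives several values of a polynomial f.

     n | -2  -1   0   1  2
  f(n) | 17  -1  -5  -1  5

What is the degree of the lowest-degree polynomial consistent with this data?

3

Forward differences of the values at n = -2, -1, 0, 1, 2:
  f  : 17  -1  -5  -1  5
  Δ  : -18  -4  4  6
  Δ^2: 14  8  2
  Δ^3: -6  -6
  Δ^4: 0
The third differences are constant (-6) and nonzero, while all higher differences vanish, so the minimal degree is 3.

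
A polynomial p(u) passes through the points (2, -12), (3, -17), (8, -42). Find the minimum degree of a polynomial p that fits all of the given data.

1

Divided differences on the nodes 2, 3, 8:
  order 0: -12  -17  -42
  order 1: -5  -5
  order 2: 0
The order-1 divided differences are all -5 (nonzero) and every higher order vanishes, so the data lies on a polynomial of degree exactly 1.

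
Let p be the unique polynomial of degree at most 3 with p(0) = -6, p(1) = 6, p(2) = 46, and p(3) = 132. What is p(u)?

Using the Lagrange interpolation formula with nodes 0, 1, 2, 3:
  L_0(u) = (u - 1)(u - 2)(u - 3) / -6
  L_1(u) = u(u - 2)(u - 3) / 2
  L_2(u) = u(u - 1)(u - 3) / -2
  L_3(u) = u(u - 1)(u - 2) / 6
Then p(u) = -6·L_0(u) + 6·L_1(u) + 46·L_2(u) + 132·L_3(u).
Expanding and collecting terms gives p(u) = 3u^3 + 5u^2 + 4u - 6.
Check: p(2) = 46. ✓

p(u) = 3u^3 + 5u^2 + 4u - 6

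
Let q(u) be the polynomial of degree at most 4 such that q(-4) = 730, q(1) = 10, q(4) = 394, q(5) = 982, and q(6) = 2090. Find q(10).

17362

Using the Lagrange interpolation formula with nodes -4, 1, 4, 5, 6:
  L_0(u) = (u - 1)(u - 4)(u - 5)(u - 6) / 3600
  L_1(u) = (u + 4)(u - 4)(u - 5)(u - 6) / -300
  L_2(u) = (u + 4)(u - 1)(u - 5)(u - 6) / 48
  L_3(u) = (u + 4)(u - 1)(u - 4)(u - 6) / -36
  L_4(u) = (u + 4)(u - 1)(u - 4)(u - 5) / 100
Then q(u) = 730·L_0(u) + 10·L_1(u) + 394·L_2(u) + 982·L_3(u) + 2090·L_4(u).
Expanding and collecting terms gives q(u) = 2u^4 - 3u^3 + 3u^2 + 6u + 2.
Evaluating at u = 10: q(10) = 17362.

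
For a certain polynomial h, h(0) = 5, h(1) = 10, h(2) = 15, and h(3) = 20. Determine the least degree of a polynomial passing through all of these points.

1

Forward differences of the values at s = 0, 1, 2, 3:
  h  : 5  10  15  20
  Δ  : 5  5  5
  Δ^2: 0  0
  Δ^3: 0
The first differences are constant (5) and nonzero, while all higher differences vanish, so the minimal degree is 1.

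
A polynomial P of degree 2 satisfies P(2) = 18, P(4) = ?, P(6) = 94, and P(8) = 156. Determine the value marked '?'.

48

The 3 known points determine the degree-2 polynomial uniquely.
Write P(u) = au^2 + bu + c. Substituting each data point gives a linear system:
  4a + 2b + c = 18
  36a + 6b + c = 94
  64a + 8b + c = 156
Solving the system yields a = 2, b = 3, c = 4.
So P(u) = 2u^2 + 3u + 4.
Then P(4) = 48.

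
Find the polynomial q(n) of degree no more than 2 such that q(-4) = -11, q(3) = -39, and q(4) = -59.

q(n) = -2n^2 - 6n - 3

Write q(n) = an^2 + bn + c. Substituting each data point gives a linear system:
  16a - 4b + c = -11
  9a + 3b + c = -39
  16a + 4b + c = -59
Solving the system yields a = -2, b = -6, c = -3.
So q(n) = -2n² - 6n - 3.
Check: q(-4) = -11. ✓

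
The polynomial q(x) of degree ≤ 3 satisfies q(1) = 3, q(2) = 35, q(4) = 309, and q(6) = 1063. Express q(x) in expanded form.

Using the Lagrange interpolation formula with nodes 1, 2, 4, 6:
  L_0(x) = (x - 2)(x - 4)(x - 6) / -15
  L_1(x) = (x - 1)(x - 4)(x - 6) / 8
  L_2(x) = (x - 1)(x - 2)(x - 6) / -12
  L_3(x) = (x - 1)(x - 2)(x - 4) / 40
Then q(x) = 3·L_0(x) + 35·L_1(x) + 309·L_2(x) + 1063·L_3(x).
Expanding and collecting terms gives q(x) = 5x^3 - 3x + 1.
Check: q(6) = 1063. ✓

q(x) = 5x^3 - 3x + 1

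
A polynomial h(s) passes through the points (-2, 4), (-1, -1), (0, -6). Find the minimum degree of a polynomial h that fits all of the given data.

1

Forward differences of the values at s = -2, -1, 0:
  h  : 4  -1  -6
  Δ  : -5  -5
  Δ^2: 0
The first differences are constant (-5) and nonzero, while all higher differences vanish, so the minimal degree is 1.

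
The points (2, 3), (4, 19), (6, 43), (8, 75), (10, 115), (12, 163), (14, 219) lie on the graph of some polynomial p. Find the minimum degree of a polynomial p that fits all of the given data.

2

Forward differences of the values at x = 2, 4, 6, 8, 10, 12, 14:
  p  : 3  19  43  75  115  163  219
  Δ  : 16  24  32  40  48  56
  Δ^2: 8  8  8  8  8
  Δ^3: 0  0  0  0
  Δ^4: 0  0  0
  Δ^5: 0  0
  Δ^6: 0
The second differences are constant (8) and nonzero, while all higher differences vanish, so the minimal degree is 2.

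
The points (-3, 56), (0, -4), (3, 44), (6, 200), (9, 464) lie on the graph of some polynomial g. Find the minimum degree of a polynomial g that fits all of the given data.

2

Forward differences of the values at t = -3, 0, 3, 6, 9:
  g  : 56  -4  44  200  464
  Δ  : -60  48  156  264
  Δ^2: 108  108  108
  Δ^3: 0  0
  Δ^4: 0
The second differences are constant (108) and nonzero, while all higher differences vanish, so the minimal degree is 2.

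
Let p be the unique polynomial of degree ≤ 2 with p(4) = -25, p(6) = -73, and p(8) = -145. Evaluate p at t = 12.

-361

Using the Lagrange interpolation formula with nodes 4, 6, 8:
  L_0(t) = (t - 6)(t - 8) / 8
  L_1(t) = (t - 4)(t - 8) / -4
  L_2(t) = (t - 4)(t - 6) / 8
Then p(t) = -25·L_0(t) - 73·L_1(t) - 145·L_2(t).
Expanding and collecting terms gives p(t) = -3t^2 + 6t - 1.
Evaluating at t = 12: p(12) = -361.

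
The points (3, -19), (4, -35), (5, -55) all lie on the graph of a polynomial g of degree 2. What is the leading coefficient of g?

Write g(s) = as^2 + bs + c. Substituting each data point gives a linear system:
  9a + 3b + c = -19
  16a + 4b + c = -35
  25a + 5b + c = -55
Solving the system yields a = -2, b = -2, c = 5.
So g(s) = -2s^2 - 2s + 5.
The leading coefficient is -2.

-2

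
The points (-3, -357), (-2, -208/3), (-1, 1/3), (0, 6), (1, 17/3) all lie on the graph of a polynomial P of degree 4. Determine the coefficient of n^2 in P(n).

Write P(n) = an^4 + bn^3 + cn^2 + dn + e. Substituting each data point gives a linear system:
  81a - 27b + 9c - 3d + e = -357
  16a - 8b + 4c - 2d + e = -208/3
  a - b + c - d + e = 1/3
  e = 6
  a + b + c + d + e = 17/3
Solving the system yields a = -4, b = 5/3, c = 1, d = 1, e = 6.
So P(n) = -4n^4 + (5/3)n^3 + n^2 + n + 6.
The coefficient of n^2 is 1.

1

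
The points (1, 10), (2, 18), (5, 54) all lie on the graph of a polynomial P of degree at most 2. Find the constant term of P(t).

Write P(t) = at^2 + bt + c. Substituting each data point gives a linear system:
  a + b + c = 10
  4a + 2b + c = 18
  25a + 5b + c = 54
Solving the system yields a = 1, b = 5, c = 4.
So P(t) = t² + 5t + 4.
The constant term is 4.

4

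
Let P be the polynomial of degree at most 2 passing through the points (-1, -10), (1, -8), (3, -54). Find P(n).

Write P(n) = an^2 + bn + c. Substituting each data point gives a linear system:
  a - b + c = -10
  a + b + c = -8
  9a + 3b + c = -54
Solving the system yields a = -6, b = 1, c = -3.
So P(n) = -6n^2 + n - 3.
Check: P(-1) = -10. ✓

P(n) = -6n^2 + n - 3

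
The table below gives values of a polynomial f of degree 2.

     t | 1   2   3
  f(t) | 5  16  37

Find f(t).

f(t) = 5t^2 - 4t + 4

Write f(t) = at^2 + bt + c. Substituting each data point gives a linear system:
  a + b + c = 5
  4a + 2b + c = 16
  9a + 3b + c = 37
Solving the system yields a = 5, b = -4, c = 4.
So f(t) = 5t² - 4t + 4.
Check: f(2) = 16. ✓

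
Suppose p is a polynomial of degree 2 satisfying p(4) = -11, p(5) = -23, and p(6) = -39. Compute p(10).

-143

Using the Lagrange interpolation formula with nodes 4, 5, 6:
  L_0(x) = (x - 5)(x - 6) / 2
  L_1(x) = (x - 4)(x - 6) / -1
  L_2(x) = (x - 4)(x - 5) / 2
Then p(x) = -11·L_0(x) - 23·L_1(x) - 39·L_2(x).
Expanding and collecting terms gives p(x) = -2x^2 + 6x - 3.
Evaluating at x = 10: p(10) = -143.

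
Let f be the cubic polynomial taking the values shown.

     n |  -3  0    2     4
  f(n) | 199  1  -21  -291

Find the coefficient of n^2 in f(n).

Write f(n) = an^3 + bn^2 + cn + d. Substituting each data point gives a linear system:
  -27a + 9b - 3c + d = 199
  d = 1
  8a + 4b + 2c + d = -21
  64a + 16b + 4c + d = -291
Solving the system yields a = -6, b = 5, c = 3, d = 1.
So f(n) = -6n^3 + 5n^2 + 3n + 1.
The coefficient of n^2 is 5.

5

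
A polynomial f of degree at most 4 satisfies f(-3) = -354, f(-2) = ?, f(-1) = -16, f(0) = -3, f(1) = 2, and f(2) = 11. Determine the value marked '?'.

The 5 known points determine the degree-4 polynomial uniquely.
Write f(t) = at^4 + bt^3 + ct^2 + dt + e. Substituting each data point gives a linear system:
  81a - 27b + 9c - 3d + e = -354
  a - b + c - d + e = -16
  e = -3
  a + b + c + d + e = 2
  16a + 8b + 4c + 2d + e = 11
Solving the system yields a = -2, b = 6, c = -2, d = 3, e = -3.
So f(t) = -2t^4 + 6t^3 - 2t^2 + 3t - 3.
Then f(-2) = -97.

-97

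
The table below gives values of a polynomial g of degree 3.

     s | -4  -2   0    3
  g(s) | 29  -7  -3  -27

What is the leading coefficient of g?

-1

Write g(s) = as^3 + bs^2 + cs + d. Substituting each data point gives a linear system:
  -64a + 16b - 4c + d = 29
  -8a + 4b - 2c + d = -7
  d = -3
  27a + 9b + 3c + d = -27
Solving the system yields a = -1, b = -1, c = 4, d = -3.
So g(s) = -s^3 - s^2 + 4s - 3.
The leading coefficient is -1.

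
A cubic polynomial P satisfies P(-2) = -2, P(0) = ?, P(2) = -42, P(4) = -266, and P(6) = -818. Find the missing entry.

The 4 known points determine the degree-3 polynomial uniquely.
Write P(s) = as^3 + bs^2 + cs + d. Substituting each data point gives a linear system:
  -8a + 4b - 2c + d = -2
  8a + 4b + 2c + d = -42
  64a + 16b + 4c + d = -266
  216a + 36b + 6c + d = -818
Solving the system yields a = -3, b = -5, c = 2, d = -2.
So P(s) = -3s^3 - 5s^2 + 2s - 2.
Then P(0) = -2.

-2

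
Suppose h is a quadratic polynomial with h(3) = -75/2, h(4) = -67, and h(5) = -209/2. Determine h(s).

Write h(s) = as^2 + bs + c. Substituting each data point gives a linear system:
  9a + 3b + c = -75/2
  16a + 4b + c = -67
  25a + 5b + c = -209/2
Solving the system yields a = -4, b = -3/2, c = 3.
So h(s) = -4s^2 - (3/2)s + 3.
Check: h(3) = -75/2. ✓

h(s) = -4s^2 - (3/2)s + 3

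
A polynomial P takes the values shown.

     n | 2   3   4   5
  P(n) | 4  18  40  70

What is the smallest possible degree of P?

Forward differences of the values at n = 2, 3, 4, 5:
  P  : 4  18  40  70
  Δ  : 14  22  30
  Δ^2: 8  8
  Δ^3: 0
The second differences are constant (8) and nonzero, while all higher differences vanish, so the minimal degree is 2.

2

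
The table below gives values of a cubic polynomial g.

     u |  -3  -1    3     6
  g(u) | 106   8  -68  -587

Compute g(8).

Write g(u) = au^3 + bu^2 + cu + d. Substituting each data point gives a linear system:
  -27a + 9b - 3c + d = 106
  -a + b - c + d = 8
  27a + 9b + 3c + d = -68
  216a + 36b + 6c + d = -587
Solving the system yields a = -3, b = 2, c = -2, d = 1.
So g(u) = -3u^3 + 2u^2 - 2u + 1.
Then g(8) = -1423.

-1423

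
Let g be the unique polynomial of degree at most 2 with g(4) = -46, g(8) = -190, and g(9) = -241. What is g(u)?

Write g(u) = au^2 + bu + c. Substituting each data point gives a linear system:
  16a + 4b + c = -46
  64a + 8b + c = -190
  81a + 9b + c = -241
Solving the system yields a = -3, b = 0, c = 2.
So g(u) = -3u^2 + 2.
Check: g(8) = -190. ✓

g(u) = -3u^2 + 2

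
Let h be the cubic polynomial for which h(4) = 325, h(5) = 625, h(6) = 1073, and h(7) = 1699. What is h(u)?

h(u) = 5u^3 - u^2 + 4u + 5

Write h(u) = au^3 + bu^2 + cu + d. Substituting each data point gives a linear system:
  64a + 16b + 4c + d = 325
  125a + 25b + 5c + d = 625
  216a + 36b + 6c + d = 1073
  343a + 49b + 7c + d = 1699
Solving the system yields a = 5, b = -1, c = 4, d = 5.
So h(u) = 5u^3 - u^2 + 4u + 5.
Check: h(5) = 625. ✓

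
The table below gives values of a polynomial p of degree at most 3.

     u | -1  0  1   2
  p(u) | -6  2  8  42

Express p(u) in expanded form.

p(u) = 5u^3 - u^2 + 2u + 2

Using the Lagrange interpolation formula with nodes -1, 0, 1, 2:
  L_0(u) = u(u - 1)(u - 2) / -6
  L_1(u) = (u + 1)(u - 1)(u - 2) / 2
  L_2(u) = (u + 1)u(u - 2) / -2
  L_3(u) = (u + 1)u(u - 1) / 6
Then p(u) = -6·L_0(u) + 2·L_1(u) + 8·L_2(u) + 42·L_3(u).
Expanding and collecting terms gives p(u) = 5u³ - u² + 2u + 2.
Check: p(-1) = -6. ✓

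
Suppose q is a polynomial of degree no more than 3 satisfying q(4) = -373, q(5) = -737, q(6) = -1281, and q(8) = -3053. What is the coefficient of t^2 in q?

Write q(t) = at^3 + bt^2 + ct + d. Substituting each data point gives a linear system:
  64a + 16b + 4c + d = -373
  125a + 25b + 5c + d = -737
  216a + 36b + 6c + d = -1281
  512a + 64b + 8c + d = -3053
Solving the system yields a = -6, b = 0, c = 2, d = 3.
So q(t) = -6t³ + 2t + 3.
The coefficient of t^2 is 0.

0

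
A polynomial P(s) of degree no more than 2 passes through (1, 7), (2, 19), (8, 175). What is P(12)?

Write P(s) = as^2 + bs + c. Substituting each data point gives a linear system:
  a + b + c = 7
  4a + 2b + c = 19
  64a + 8b + c = 175
Solving the system yields a = 2, b = 6, c = -1.
So P(s) = 2s² + 6s - 1.
Then P(12) = 359.

359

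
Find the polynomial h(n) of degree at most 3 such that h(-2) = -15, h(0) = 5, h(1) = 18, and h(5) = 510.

h(n) = 3n^3 + 4n^2 + 6n + 5

Using the Lagrange interpolation formula with nodes -2, 0, 1, 5:
  L_0(n) = n(n - 1)(n - 5) / -42
  L_1(n) = (n + 2)(n - 1)(n - 5) / 10
  L_2(n) = (n + 2)n(n - 5) / -12
  L_3(n) = (n + 2)n(n - 1) / 140
Then h(n) = -15·L_0(n) + 5·L_1(n) + 18·L_2(n) + 510·L_3(n).
Expanding and collecting terms gives h(n) = 3n^3 + 4n^2 + 6n + 5.
Check: h(0) = 5. ✓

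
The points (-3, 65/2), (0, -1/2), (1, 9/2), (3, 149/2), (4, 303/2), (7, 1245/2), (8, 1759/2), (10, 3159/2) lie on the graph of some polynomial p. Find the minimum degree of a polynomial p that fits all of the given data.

Divided differences on the nodes -3, 0, 1, 3, 4, 7, 8, 10:
  order 0: 65/2  -1/2  9/2  149/2  303/2  1245/2  1759/2  3159/2
  order 1: -11  5  35  77  157  257  350
  order 2: 4  10  14  20  25  31
  order 3: 1  1  1  1  1
  order 4: 0  0  0  0
  order 5: 0  0  0
  order 6: 0  0
  order 7: 0
The order-3 divided differences are all 1 (nonzero) and every higher order vanishes, so the data lies on a polynomial of degree exactly 3.

3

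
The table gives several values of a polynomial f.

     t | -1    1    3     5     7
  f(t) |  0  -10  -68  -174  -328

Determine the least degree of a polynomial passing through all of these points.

Forward differences of the values at t = -1, 1, 3, 5, 7:
  f  : 0  -10  -68  -174  -328
  Δ  : -10  -58  -106  -154
  Δ^2: -48  -48  -48
  Δ^3: 0  0
  Δ^4: 0
The second differences are constant (-48) and nonzero, while all higher differences vanish, so the minimal degree is 2.

2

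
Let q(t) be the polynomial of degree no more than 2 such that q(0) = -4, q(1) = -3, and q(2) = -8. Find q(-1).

Forward differences of the values at t = 0, 1, 2:
  q  : -4  -3  -8
  Δ  : 1  -5
  Δ^2: -6
The second differences are constant, confirming degree 2.
Interpolating (Newton forward form) and evaluating at t = -1 gives q(-1) = -11.

-11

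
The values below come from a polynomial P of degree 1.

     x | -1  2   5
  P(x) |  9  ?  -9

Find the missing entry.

0

The 2 known points determine the degree-1 polynomial uniquely.
Write P(x) = ax + b. Substituting each data point gives a linear system:
  -a + b = 9
  5a + b = -9
Solving the system yields a = -3, b = 6.
So P(x) = -3x + 6.
Then P(2) = 0.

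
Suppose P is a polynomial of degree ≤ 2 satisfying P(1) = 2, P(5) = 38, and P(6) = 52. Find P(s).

Write P(s) = as^2 + bs + c. Substituting each data point gives a linear system:
  a + b + c = 2
  25a + 5b + c = 38
  36a + 6b + c = 52
Solving the system yields a = 1, b = 3, c = -2.
So P(s) = s^2 + 3s - 2.
Check: P(5) = 38. ✓

P(s) = s^2 + 3s - 2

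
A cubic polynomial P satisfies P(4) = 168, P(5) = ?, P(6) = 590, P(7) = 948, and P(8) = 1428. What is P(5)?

336

On equispaced nodes a degree-3 polynomial has vanishing fourth forward difference, so
  P(4) - 4·P(5) + 6·P(6) - 4·P(7) + P(8) = 0.
Substituting the known values and solving for P(5):
  -4·P(5) = -1344
  P(5) = 336.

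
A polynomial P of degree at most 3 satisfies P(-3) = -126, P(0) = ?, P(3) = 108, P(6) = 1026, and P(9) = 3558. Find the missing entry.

On equispaced nodes a degree-3 polynomial has vanishing fourth forward difference, so
  P(-3) - 4·P(0) + 6·P(3) - 4·P(6) + P(9) = 0.
Substituting the known values and solving for P(0):
  -4·P(0) = 24
  P(0) = -6.

-6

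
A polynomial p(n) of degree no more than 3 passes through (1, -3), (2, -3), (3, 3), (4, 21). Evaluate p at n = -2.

-27

Write p(n) = an^3 + bn^2 + cn + d. Substituting each data point gives a linear system:
  a + b + c + d = -3
  8a + 4b + 2c + d = -3
  27a + 9b + 3c + d = 3
  64a + 16b + 4c + d = 21
Solving the system yields a = 1, b = -3, c = 2, d = -3.
So p(n) = n^3 - 3n^2 + 2n - 3.
Then p(-2) = -27.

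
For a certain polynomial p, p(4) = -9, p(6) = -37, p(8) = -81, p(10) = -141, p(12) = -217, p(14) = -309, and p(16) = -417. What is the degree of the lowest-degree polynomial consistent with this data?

Forward differences of the values at u = 4, 6, 8, 10, 12, 14, 16:
  p  : -9  -37  -81  -141  -217  -309  -417
  Δ  : -28  -44  -60  -76  -92  -108
  Δ^2: -16  -16  -16  -16  -16
  Δ^3: 0  0  0  0
  Δ^4: 0  0  0
  Δ^5: 0  0
  Δ^6: 0
The second differences are constant (-16) and nonzero, while all higher differences vanish, so the minimal degree is 2.

2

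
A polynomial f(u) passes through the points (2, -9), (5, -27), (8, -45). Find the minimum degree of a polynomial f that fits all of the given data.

Forward differences of the values at u = 2, 5, 8:
  f  : -9  -27  -45
  Δ  : -18  -18
  Δ^2: 0
The first differences are constant (-18) and nonzero, while all higher differences vanish, so the minimal degree is 1.

1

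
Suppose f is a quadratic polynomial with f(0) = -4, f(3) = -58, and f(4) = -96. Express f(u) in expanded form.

Write f(u) = au^2 + bu + c. Substituting each data point gives a linear system:
  c = -4
  9a + 3b + c = -58
  16a + 4b + c = -96
Solving the system yields a = -5, b = -3, c = -4.
So f(u) = -5u^2 - 3u - 4.
Check: f(0) = -4. ✓

f(u) = -5u^2 - 3u - 4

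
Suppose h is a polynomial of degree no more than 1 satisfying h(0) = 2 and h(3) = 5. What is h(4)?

6

Write h(s) = as + b. Substituting each data point gives a linear system:
  b = 2
  3a + b = 5
Solving the system yields a = 1, b = 2.
So h(s) = s + 2.
Then h(4) = 6.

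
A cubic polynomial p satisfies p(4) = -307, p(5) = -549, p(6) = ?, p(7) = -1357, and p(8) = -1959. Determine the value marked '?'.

-893

On equispaced nodes a degree-3 polynomial has vanishing fourth forward difference, so
  p(4) - 4·p(5) + 6·p(6) - 4·p(7) + p(8) = 0.
Substituting the known values and solving for p(6):
  6·p(6) = -5358
  p(6) = -893.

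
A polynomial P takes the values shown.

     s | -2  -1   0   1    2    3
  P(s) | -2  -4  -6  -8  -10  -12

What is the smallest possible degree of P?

1

Forward differences of the values at s = -2, -1, 0, 1, 2, 3:
  P  : -2  -4  -6  -8  -10  -12
  Δ  : -2  -2  -2  -2  -2
  Δ^2: 0  0  0  0
  Δ^3: 0  0  0
  Δ^4: 0  0
  Δ^5: 0
The first differences are constant (-2) and nonzero, while all higher differences vanish, so the minimal degree is 1.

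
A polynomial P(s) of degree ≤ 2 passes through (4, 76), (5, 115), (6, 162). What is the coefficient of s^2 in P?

4

Write P(s) = as^2 + bs + c. Substituting each data point gives a linear system:
  16a + 4b + c = 76
  25a + 5b + c = 115
  36a + 6b + c = 162
Solving the system yields a = 4, b = 3, c = 0.
So P(s) = 4s² + 3s.
The leading coefficient is 4.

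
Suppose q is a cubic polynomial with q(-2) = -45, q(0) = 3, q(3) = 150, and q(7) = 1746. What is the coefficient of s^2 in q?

Write q(s) = as^3 + bs^2 + cs + d. Substituting each data point gives a linear system:
  -8a + 4b - 2c + d = -45
  d = 3
  27a + 9b + 3c + d = 150
  343a + 49b + 7c + d = 1746
Solving the system yields a = 5, b = 0, c = 4, d = 3.
So q(s) = 5s^3 + 4s + 3.
The coefficient of s^2 is 0.

0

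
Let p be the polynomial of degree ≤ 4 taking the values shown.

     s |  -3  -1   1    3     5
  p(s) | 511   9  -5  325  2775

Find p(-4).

Forward differences of the values at s = -3, -1, 1, 3, 5:
  p  : 511  9  -5  325  2775
  Δ  : -502  -14  330  2450
  Δ^2: 488  344  2120
  Δ^3: -144  1776
  Δ^4: 1920
The fourth differences are constant, confirming degree 4.
Interpolating (Newton forward form) and evaluating at s = -4 gives p(-4) = 1515.

1515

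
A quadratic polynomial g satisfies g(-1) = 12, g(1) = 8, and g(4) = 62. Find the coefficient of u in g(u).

Write g(u) = au^2 + bu + c. Substituting each data point gives a linear system:
  a - b + c = 12
  a + b + c = 8
  16a + 4b + c = 62
Solving the system yields a = 4, b = -2, c = 6.
So g(u) = 4u^2 - 2u + 6.
The coefficient of u is -2.

-2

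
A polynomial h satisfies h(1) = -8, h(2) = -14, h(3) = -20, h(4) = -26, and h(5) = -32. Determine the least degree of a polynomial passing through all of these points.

Forward differences of the values at x = 1, 2, 3, 4, 5:
  h  : -8  -14  -20  -26  -32
  Δ  : -6  -6  -6  -6
  Δ^2: 0  0  0
  Δ^3: 0  0
  Δ^4: 0
The first differences are constant (-6) and nonzero, while all higher differences vanish, so the minimal degree is 1.

1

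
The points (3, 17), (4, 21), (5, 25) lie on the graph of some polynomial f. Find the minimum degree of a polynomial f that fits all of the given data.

Forward differences of the values at x = 3, 4, 5:
  f  : 17  21  25
  Δ  : 4  4
  Δ^2: 0
The first differences are constant (4) and nonzero, while all higher differences vanish, so the minimal degree is 1.

1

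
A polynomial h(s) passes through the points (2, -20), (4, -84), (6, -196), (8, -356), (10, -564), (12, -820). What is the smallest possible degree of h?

Forward differences of the values at s = 2, 4, 6, 8, 10, 12:
  h  : -20  -84  -196  -356  -564  -820
  Δ  : -64  -112  -160  -208  -256
  Δ^2: -48  -48  -48  -48
  Δ^3: 0  0  0
  Δ^4: 0  0
  Δ^5: 0
The second differences are constant (-48) and nonzero, while all higher differences vanish, so the minimal degree is 2.

2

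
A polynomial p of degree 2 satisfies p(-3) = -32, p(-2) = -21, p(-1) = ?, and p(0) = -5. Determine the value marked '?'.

-12

On equispaced nodes a degree-2 polynomial has vanishing third forward difference, so
  - p(-3) + 3·p(-2) - 3·p(-1) + p(0) = 0.
Substituting the known values and solving for p(-1):
  -3·p(-1) = 36
  p(-1) = -12.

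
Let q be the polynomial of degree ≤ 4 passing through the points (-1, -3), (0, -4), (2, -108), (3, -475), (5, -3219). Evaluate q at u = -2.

Using the Lagrange interpolation formula with nodes -1, 0, 2, 3, 5:
  L_0(u) = u(u - 2)(u - 3)(u - 5) / 72
  L_1(u) = (u + 1)(u - 2)(u - 3)(u - 5) / -30
  L_2(u) = (u + 1)u(u - 3)(u - 5) / 18
  L_3(u) = (u + 1)u(u - 2)(u - 5) / -24
  L_4(u) = (u + 1)u(u - 2)(u - 3) / 180
Then q(u) = -3·L_0(u) - 4·L_1(u) - 108·L_2(u) - 475·L_3(u) - 3219·L_4(u).
Expanding and collecting terms gives q(u) = -4u^4 - 6u^3 + u^2 + 2u - 4.
Evaluating at u = -2: q(-2) = -20.

-20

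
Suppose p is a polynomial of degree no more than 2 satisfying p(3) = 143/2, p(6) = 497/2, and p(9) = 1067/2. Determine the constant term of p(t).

Write p(t) = at^2 + bt + c. Substituting each data point gives a linear system:
  9a + 3b + c = 143/2
  36a + 6b + c = 497/2
  81a + 9b + c = 1067/2
Solving the system yields a = 6, b = 5, c = 5/2.
So p(t) = 6t^2 + 5t + 5/2.
The constant term is 5/2.

5/2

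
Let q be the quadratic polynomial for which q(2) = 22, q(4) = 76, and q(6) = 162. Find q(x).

Write q(x) = ax^2 + bx + c. Substituting each data point gives a linear system:
  4a + 2b + c = 22
  16a + 4b + c = 76
  36a + 6b + c = 162
Solving the system yields a = 4, b = 3, c = 0.
So q(x) = 4x^2 + 3x.
Check: q(4) = 76. ✓

q(x) = 4x^2 + 3x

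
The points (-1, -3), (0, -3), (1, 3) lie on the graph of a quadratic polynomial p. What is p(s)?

p(s) = 3s^2 + 3s - 3

Using the Lagrange interpolation formula with nodes -1, 0, 1:
  L_0(s) = s(s - 1) / 2
  L_1(s) = (s + 1)(s - 1) / -1
  L_2(s) = (s + 1)s / 2
Then p(s) = -3·L_0(s) - 3·L_1(s) + 3·L_2(s).
Expanding and collecting terms gives p(s) = 3s^2 + 3s - 3.
Check: p(1) = 3. ✓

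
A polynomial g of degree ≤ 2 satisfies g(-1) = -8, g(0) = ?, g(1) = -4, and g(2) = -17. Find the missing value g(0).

The 3 known points determine the degree-2 polynomial uniquely.
Write g(s) = as^2 + bs + c. Substituting each data point gives a linear system:
  a - b + c = -8
  a + b + c = -4
  4a + 2b + c = -17
Solving the system yields a = -5, b = 2, c = -1.
So g(s) = -5s² + 2s - 1.
Then g(0) = -1.

-1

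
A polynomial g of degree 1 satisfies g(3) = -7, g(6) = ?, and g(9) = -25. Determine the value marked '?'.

-16

The 2 known points determine the degree-1 polynomial uniquely.
Write g(n) = an + b. Substituting each data point gives a linear system:
  3a + b = -7
  9a + b = -25
Solving the system yields a = -3, b = 2.
So g(n) = -3n + 2.
Then g(6) = -16.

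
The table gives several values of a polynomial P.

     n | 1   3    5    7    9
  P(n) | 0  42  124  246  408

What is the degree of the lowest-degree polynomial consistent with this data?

Forward differences of the values at n = 1, 3, 5, 7, 9:
  P  : 0  42  124  246  408
  Δ  : 42  82  122  162
  Δ^2: 40  40  40
  Δ^3: 0  0
  Δ^4: 0
The second differences are constant (40) and nonzero, while all higher differences vanish, so the minimal degree is 2.

2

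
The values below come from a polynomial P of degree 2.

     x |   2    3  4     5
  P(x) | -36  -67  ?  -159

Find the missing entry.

On equispaced nodes a degree-2 polynomial has vanishing third forward difference, so
  - P(2) + 3·P(3) - 3·P(4) + P(5) = 0.
Substituting the known values and solving for P(4):
  -3·P(4) = 324
  P(4) = -108.

-108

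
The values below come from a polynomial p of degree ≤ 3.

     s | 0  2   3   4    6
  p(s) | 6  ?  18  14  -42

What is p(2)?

The 4 known points determine the degree-3 polynomial uniquely.
Write p(s) = as^3 + bs^2 + cs + d. Substituting each data point gives a linear system:
  d = 6
  27a + 9b + 3c + d = 18
  64a + 16b + 4c + d = 14
  216a + 36b + 6c + d = -42
Solving the system yields a = -1, b = 5, c = -2, d = 6.
So p(s) = -s^3 + 5s^2 - 2s + 6.
Then p(2) = 14.

14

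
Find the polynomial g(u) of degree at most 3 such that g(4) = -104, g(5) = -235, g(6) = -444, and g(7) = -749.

Write g(u) = au^3 + bu^2 + cu + d. Substituting each data point gives a linear system:
  64a + 16b + 4c + d = -104
  125a + 25b + 5c + d = -235
  216a + 36b + 6c + d = -444
  343a + 49b + 7c + d = -749
Solving the system yields a = -3, b = 6, c = -2, d = 0.
So g(u) = -3u^3 + 6u^2 - 2u.
Check: g(4) = -104. ✓

g(u) = -3u^3 + 6u^2 - 2u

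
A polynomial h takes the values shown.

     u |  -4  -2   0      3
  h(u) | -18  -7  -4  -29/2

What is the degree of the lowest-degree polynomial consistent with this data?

2

Divided differences on the nodes -4, -2, 0, 3:
  order 0: -18  -7  -4  -29/2
  order 1: 11/2  3/2  -7/2
  order 2: -1  -1
  order 3: 0
The order-2 divided differences are all -1 (nonzero) and every higher order vanishes, so the data lies on a polynomial of degree exactly 2.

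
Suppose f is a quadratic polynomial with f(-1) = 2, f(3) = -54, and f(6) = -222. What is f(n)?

f(n) = -6n^2 - 2n + 6

Using the Lagrange interpolation formula with nodes -1, 3, 6:
  L_0(n) = (n - 3)(n - 6) / 28
  L_1(n) = (n + 1)(n - 6) / -12
  L_2(n) = (n + 1)(n - 3) / 21
Then f(n) = 2·L_0(n) - 54·L_1(n) - 222·L_2(n).
Expanding and collecting terms gives f(n) = -6n^2 - 2n + 6.
Check: f(3) = -54. ✓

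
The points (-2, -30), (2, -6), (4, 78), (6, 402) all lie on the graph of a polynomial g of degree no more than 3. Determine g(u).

g(u) = 3u^3 - 6u^2 - 6u + 6

Write g(u) = au^3 + bu^2 + cu + d. Substituting each data point gives a linear system:
  -8a + 4b - 2c + d = -30
  8a + 4b + 2c + d = -6
  64a + 16b + 4c + d = 78
  216a + 36b + 6c + d = 402
Solving the system yields a = 3, b = -6, c = -6, d = 6.
So g(u) = 3u³ - 6u² - 6u + 6.
Check: g(4) = 78. ✓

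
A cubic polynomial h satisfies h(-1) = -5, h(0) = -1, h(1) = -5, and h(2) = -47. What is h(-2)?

13

Using the Lagrange interpolation formula with nodes -1, 0, 1, 2:
  L_0(s) = s(s - 1)(s - 2) / -6
  L_1(s) = (s + 1)(s - 1)(s - 2) / 2
  L_2(s) = (s + 1)s(s - 2) / -2
  L_3(s) = (s + 1)s(s - 1) / 6
Then h(s) = -5·L_0(s) - 1·L_1(s) - 5·L_2(s) - 47·L_3(s).
Expanding and collecting terms gives h(s) = -5s^3 - 4s^2 + 5s - 1.
Evaluating at s = -2: h(-2) = 13.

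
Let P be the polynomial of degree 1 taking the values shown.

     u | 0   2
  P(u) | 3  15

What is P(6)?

39

Write P(u) = au + b. Substituting each data point gives a linear system:
  b = 3
  2a + b = 15
Solving the system yields a = 6, b = 3.
So P(u) = 6u + 3.
Then P(6) = 39.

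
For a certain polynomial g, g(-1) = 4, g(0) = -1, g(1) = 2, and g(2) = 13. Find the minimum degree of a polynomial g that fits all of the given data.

Forward differences of the values at s = -1, 0, 1, 2:
  g  : 4  -1  2  13
  Δ  : -5  3  11
  Δ^2: 8  8
  Δ^3: 0
The second differences are constant (8) and nonzero, while all higher differences vanish, so the minimal degree is 2.

2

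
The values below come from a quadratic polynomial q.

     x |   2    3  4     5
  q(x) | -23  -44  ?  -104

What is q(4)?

-71

On equispaced nodes a degree-2 polynomial has vanishing third forward difference, so
  - q(2) + 3·q(3) - 3·q(4) + q(5) = 0.
Substituting the known values and solving for q(4):
  -3·q(4) = 213
  q(4) = -71.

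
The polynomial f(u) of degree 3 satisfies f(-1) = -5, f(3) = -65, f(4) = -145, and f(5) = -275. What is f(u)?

Using the Lagrange interpolation formula with nodes -1, 3, 4, 5:
  L_0(u) = (u - 3)(u - 4)(u - 5) / -120
  L_1(u) = (u + 1)(u - 4)(u - 5) / 8
  L_2(u) = (u + 1)(u - 3)(u - 5) / -5
  L_3(u) = (u + 1)(u - 3)(u - 4) / 12
Then f(u) = -5·L_0(u) - 65·L_1(u) - 145·L_2(u) - 275·L_3(u).
Expanding and collecting terms gives f(u) = -2u^3 - u^2 + u - 5.
Check: f(5) = -275. ✓

f(u) = -2u^3 - u^2 + u - 5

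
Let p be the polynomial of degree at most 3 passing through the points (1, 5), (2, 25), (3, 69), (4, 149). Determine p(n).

Using the Lagrange interpolation formula with nodes 1, 2, 3, 4:
  L_0(n) = (n - 2)(n - 3)(n - 4) / -6
  L_1(n) = (n - 1)(n - 3)(n - 4) / 2
  L_2(n) = (n - 1)(n - 2)(n - 4) / -2
  L_3(n) = (n - 1)(n - 2)(n - 3) / 6
Then p(n) = 5·L_0(n) + 25·L_1(n) + 69·L_2(n) + 149·L_3(n).
Expanding and collecting terms gives p(n) = 2n^3 + 6n - 3.
Check: p(3) = 69. ✓

p(n) = 2n^3 + 6n - 3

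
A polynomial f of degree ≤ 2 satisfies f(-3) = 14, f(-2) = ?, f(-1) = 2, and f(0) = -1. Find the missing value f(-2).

7

The 3 known points determine the degree-2 polynomial uniquely.
Write f(n) = an^2 + bn + c. Substituting each data point gives a linear system:
  9a - 3b + c = 14
  a - b + c = 2
  c = -1
Solving the system yields a = 1, b = -2, c = -1.
So f(n) = n² - 2n - 1.
Then f(-2) = 7.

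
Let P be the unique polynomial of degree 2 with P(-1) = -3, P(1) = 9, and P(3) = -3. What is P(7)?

Forward differences of the values at u = -1, 1, 3:
  P  : -3  9  -3
  Δ  : 12  -12
  Δ^2: -24
The second differences are constant, confirming degree 2.
Interpolating (Newton forward form) and evaluating at u = 7 gives P(7) = -99.

-99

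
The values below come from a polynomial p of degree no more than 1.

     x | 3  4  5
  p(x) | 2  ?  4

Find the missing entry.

The 2 known points determine the degree-1 polynomial uniquely.
Write p(x) = ax + b. Substituting each data point gives a linear system:
  3a + b = 2
  5a + b = 4
Solving the system yields a = 1, b = -1.
So p(x) = x - 1.
Then p(4) = 3.

3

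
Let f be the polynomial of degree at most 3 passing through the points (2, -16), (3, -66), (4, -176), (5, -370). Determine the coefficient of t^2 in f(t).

Write f(t) = at^3 + bt^2 + ct + d. Substituting each data point gives a linear system:
  8a + 4b + 2c + d = -16
  27a + 9b + 3c + d = -66
  64a + 16b + 4c + d = -176
  125a + 25b + 5c + d = -370
Solving the system yields a = -4, b = 6, c = -4, d = 0.
So f(t) = -4t^3 + 6t^2 - 4t.
The coefficient of t^2 is 6.

6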